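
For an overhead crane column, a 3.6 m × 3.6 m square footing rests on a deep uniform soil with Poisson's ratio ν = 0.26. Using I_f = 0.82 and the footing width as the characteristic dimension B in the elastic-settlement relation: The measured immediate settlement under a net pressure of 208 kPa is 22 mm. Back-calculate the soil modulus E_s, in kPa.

S_e = q·B·(1−ν²)/E_s · I_f  ⇒  E_s = q·B·(1−ν²)·I_f / S_e.
E_s = 208 × 3.6 × 0.9324 × 0.82 / 0.022 = 26020 kPa

E_s ≈ 26000 kPa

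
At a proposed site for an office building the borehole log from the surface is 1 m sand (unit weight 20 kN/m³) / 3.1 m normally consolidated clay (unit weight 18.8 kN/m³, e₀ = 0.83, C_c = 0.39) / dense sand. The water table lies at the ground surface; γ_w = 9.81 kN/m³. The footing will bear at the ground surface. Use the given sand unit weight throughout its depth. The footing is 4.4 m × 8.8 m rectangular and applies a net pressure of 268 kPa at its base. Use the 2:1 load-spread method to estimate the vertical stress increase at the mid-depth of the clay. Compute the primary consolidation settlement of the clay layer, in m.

Mid-depth of clay below the ground surface: z = 1 + 3.1/2 = 2.55 m.
Total vertical stress at mid-clay: σ_v = 20×1 + 18.8×1.55 = 49.14 kPa.
Pore pressure: u = 9.81×(2.55 − 0) = 25.015 kPa.
Initial effective stress: σ'_0 = σ_v − u = 49.14 − 25.015 = 24.125 kPa.
Stress increase at mid-clay by the 2:1 spreading method:
Δσ = qBL/((B+z)(L+z)) = 268×4.4×8.8/((4.4+2.55)(8.8+2.55)) = 131.55 kPa
Final effective stress: σ'_f = σ'_0 + Δσ = 24.125 + 131.55 = 155.68 kPa.
Normally consolidated clay, so the full stress increment lies on the virgin compression line:
S_c = C_c·H/(1+e₀)·log₁₀(σ'_f/σ'_0) = 0.39×3.1/(1+0.83)×log₁₀(155.68/24.125)
    = 0.66066 × 0.80977 = 0.535 m

S_c ≈ 0.535 m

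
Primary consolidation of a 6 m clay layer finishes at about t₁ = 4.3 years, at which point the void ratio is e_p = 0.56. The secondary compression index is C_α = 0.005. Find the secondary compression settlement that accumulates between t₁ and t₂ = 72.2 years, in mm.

Secondary compression: S_s = C_α·H/(1+e_p)·log₁₀(t₂/t₁)
S_s = 0.005×6/(1+0.56)×log₁₀(72.2/4.3)
    = 0.01923 × 1.225 = 0.02356 m

S_s ≈ 23.6 mm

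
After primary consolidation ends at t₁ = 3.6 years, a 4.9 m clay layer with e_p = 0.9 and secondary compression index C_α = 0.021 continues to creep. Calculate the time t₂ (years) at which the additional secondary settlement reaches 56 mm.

S_s = C_α·H/(1+e_p)·log₁₀(t₂/t₁) ⇒ log₁₀(t₂/t₁) = S_s·(1+e_p)/(C_α·H).
log₁₀(t₂/t₁) = 0.056 × (1+0.9) / (0.021×4.9) = 1.034
t₂ = t₁ × 10^1.034 = 3.6 × 10.81 = 38.93 years

t₂ ≈ 38.9 years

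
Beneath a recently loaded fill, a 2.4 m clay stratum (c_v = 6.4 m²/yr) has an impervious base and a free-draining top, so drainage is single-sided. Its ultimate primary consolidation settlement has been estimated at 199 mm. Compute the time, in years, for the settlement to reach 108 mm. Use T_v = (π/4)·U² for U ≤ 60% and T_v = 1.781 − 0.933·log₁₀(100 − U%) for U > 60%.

t ≈ 0.208 years

Drainage path length: H_d = H = 2.4 m (single drainage).
U = S(t)/S_ult = 108/199 = 0.5427.
U ≤ 60%: T_v = (π/4)·U² = (π/4)×0.54271² = 0.23133.
t = T_v·H_d²/c_v = 0.23133×2.4²/6.4 = 0.2082 years.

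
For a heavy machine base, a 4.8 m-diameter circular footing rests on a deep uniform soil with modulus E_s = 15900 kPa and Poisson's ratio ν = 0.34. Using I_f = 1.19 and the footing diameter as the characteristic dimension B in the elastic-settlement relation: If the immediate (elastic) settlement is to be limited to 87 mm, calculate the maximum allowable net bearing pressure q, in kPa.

S_e = q·B·(1−ν²)/E_s · I_f  ⇒  q = S_e·E_s / (B·(1−ν²)·I_f).
q = 0.087 × 15900 / (4.8 × 0.8844 × 1.19) = 273.8 kPa

q ≈ 274 kPa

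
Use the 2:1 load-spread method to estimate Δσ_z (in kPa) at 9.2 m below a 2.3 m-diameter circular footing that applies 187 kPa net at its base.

Δσ_z ≈ 7.48 kPa

By the 2:1 method the load spreads at 1 horizontal : 2 vertical, so at depth z the loaded area has grown by z in each plan dimension:
Δσ ≈ qD²/(D+z)² = 187×2.3²/(2.3+9.2)² = 7.48 kPa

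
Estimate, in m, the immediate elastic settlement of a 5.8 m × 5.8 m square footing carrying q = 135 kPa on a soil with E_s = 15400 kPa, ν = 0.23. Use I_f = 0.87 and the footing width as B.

S_e ≈ 0.0419 m

Immediate (elastic) settlement: S_e = q·B·(1−ν²)/E_s · I_f.
S_e = 135 × 5.8 × (1 − 0.23²) / 15400 × 0.87
    = 135 × 5.8 × 0.9471 / 15400 × 0.87
    = 0.04189 m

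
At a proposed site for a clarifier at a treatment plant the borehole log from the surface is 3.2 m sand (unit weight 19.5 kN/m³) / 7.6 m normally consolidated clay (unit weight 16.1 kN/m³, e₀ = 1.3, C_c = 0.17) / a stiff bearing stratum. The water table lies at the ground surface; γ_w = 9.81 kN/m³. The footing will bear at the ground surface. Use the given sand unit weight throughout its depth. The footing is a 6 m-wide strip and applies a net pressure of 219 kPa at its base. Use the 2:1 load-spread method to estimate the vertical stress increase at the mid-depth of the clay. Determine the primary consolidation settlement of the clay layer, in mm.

Mid-depth of clay below the ground surface: z = 3.2 + 7.6/2 = 7 m.
Total vertical stress at mid-clay: σ_v = 19.5×3.2 + 16.1×3.8 = 123.58 kPa.
Pore pressure: u = 9.81×(7 − 0) = 68.67 kPa.
Initial effective stress: σ'_0 = σ_v − u = 123.58 − 68.67 = 54.91 kPa.
Stress increase at mid-clay by the 2:1 spreading method:
Δσ = qB/(B+z) = 219×6/(6+7) = 101.08 kPa
Final effective stress: σ'_f = σ'_0 + Δσ = 54.91 + 101.08 = 155.99 kPa.
Normally consolidated clay, so the full stress increment lies on the virgin compression line:
S_c = C_c·H/(1+e₀)·log₁₀(σ'_f/σ'_0) = 0.17×7.6/(1+1.3)×log₁₀(155.99/54.91)
    = 0.56174 × 0.45345 = 0.2547 m

S_c ≈ 255 mm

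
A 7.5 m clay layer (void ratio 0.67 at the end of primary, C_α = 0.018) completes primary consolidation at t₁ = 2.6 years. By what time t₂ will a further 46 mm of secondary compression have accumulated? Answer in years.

S_s = C_α·H/(1+e_p)·log₁₀(t₂/t₁) ⇒ log₁₀(t₂/t₁) = S_s·(1+e_p)/(C_α·H).
log₁₀(t₂/t₁) = 0.046 × (1+0.67) / (0.018×7.5) = 0.569
t₂ = t₁ × 10^0.569 = 2.6 × 3.707 = 9.639 years

t₂ ≈ 9.64 years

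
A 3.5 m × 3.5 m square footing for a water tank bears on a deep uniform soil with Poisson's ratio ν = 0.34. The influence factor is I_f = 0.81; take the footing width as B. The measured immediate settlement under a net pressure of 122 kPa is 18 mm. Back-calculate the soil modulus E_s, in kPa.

E_s ≈ 17000 kPa

S_e = q·B·(1−ν²)/E_s · I_f  ⇒  E_s = q·B·(1−ν²)·I_f / S_e.
E_s = 122 × 3.5 × 0.8844 × 0.81 / 0.018 = 16990 kPa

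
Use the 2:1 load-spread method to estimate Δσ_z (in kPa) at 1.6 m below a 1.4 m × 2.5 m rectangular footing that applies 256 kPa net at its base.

Δσ_z ≈ 72.8 kPa

By the 2:1 method the load spreads at 1 horizontal : 2 vertical, so at depth z the loaded area has grown by z in each plan dimension:
Δσ = qBL/((B+z)(L+z)) = 256×1.4×2.5/((1.4+1.6)(2.5+1.6)) = 72.846 kPa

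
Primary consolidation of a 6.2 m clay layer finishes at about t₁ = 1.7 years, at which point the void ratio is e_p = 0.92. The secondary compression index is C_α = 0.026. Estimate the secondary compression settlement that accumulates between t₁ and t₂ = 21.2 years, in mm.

S_s ≈ 92 mm

Secondary compression: S_s = C_α·H/(1+e_p)·log₁₀(t₂/t₁)
S_s = 0.026×6.2/(1+0.92)×log₁₀(21.2/1.7)
    = 0.08396 × 1.096 = 0.09201 m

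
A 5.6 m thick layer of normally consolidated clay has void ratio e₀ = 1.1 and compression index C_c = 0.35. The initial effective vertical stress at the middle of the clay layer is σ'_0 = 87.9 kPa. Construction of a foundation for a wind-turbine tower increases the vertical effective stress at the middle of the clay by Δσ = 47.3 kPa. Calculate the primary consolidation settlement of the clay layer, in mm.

Final effective stress: σ'_f = σ'_0 + Δσ = 87.9 + 47.3 = 135.2 kPa.
Normally consolidated clay, so the full stress increment lies on the virgin compression line:
S_c = C_c·H/(1+e₀)·log₁₀(σ'_f/σ'_0) = 0.35×5.6/(1+1.1)×log₁₀(135.2/87.9)
    = 0.93333 × 0.18699 = 0.1745 m

S_c ≈ 175 mm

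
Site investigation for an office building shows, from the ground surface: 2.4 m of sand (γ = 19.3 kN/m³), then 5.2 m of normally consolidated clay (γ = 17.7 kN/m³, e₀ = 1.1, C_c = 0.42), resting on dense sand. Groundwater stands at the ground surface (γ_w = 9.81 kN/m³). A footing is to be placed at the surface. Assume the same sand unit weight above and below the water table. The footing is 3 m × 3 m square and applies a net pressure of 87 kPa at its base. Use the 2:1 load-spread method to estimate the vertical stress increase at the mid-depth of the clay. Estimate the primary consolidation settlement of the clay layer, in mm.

Mid-depth of clay below the ground surface: z = 2.4 + 5.2/2 = 5 m.
Total vertical stress at mid-clay: σ_v = 19.3×2.4 + 17.7×2.6 = 92.34 kPa.
Pore pressure: u = 9.81×(5 − 0) = 49.05 kPa.
Initial effective stress: σ'_0 = σ_v − u = 92.34 − 49.05 = 43.29 kPa.
Stress increase at mid-clay by the 2:1 spreading method:
Δσ = qBL/((B+z)(L+z)) = 87×3×3/((3+5)(3+5)) = 12.234 kPa
Final effective stress: σ'_f = σ'_0 + Δσ = 43.29 + 12.234 = 55.524 kPa.
Normally consolidated clay, so the full stress increment lies on the virgin compression line:
S_c = C_c·H/(1+e₀)·log₁₀(σ'_f/σ'_0) = 0.42×5.2/(1+1.1)×log₁₀(55.524/43.29)
    = 1.04 × 0.10809 = 0.1124 m

S_c ≈ 112 mm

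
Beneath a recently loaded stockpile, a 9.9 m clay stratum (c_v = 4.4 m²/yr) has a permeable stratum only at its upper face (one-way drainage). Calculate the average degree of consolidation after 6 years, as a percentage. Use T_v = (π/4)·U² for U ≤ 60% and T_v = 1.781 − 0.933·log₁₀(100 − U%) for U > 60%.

Drainage path length: H_d = H = 9.9 m (single drainage).
T_v = c_v·t/H_d² = 4.4×6/9.9² = 0.26936.
T_v = 0.26936 corresponds to the U ≤ 60% branch:
U = √(4T_v/π) = 0.5856

U ≈ 58.6 %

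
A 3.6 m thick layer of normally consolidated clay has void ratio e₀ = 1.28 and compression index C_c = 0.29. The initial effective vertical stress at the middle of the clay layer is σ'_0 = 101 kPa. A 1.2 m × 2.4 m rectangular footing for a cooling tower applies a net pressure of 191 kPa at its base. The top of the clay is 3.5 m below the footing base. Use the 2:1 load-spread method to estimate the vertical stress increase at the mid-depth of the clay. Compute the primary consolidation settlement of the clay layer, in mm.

Mid-depth of clay below the footing base: z = 3.5 + 3.6/2 = 5.3 m.
Stress increase at mid-clay by the 2:1 spreading method:
Δσ = qBL/((B+z)(L+z)) = 191×1.2×2.4/((1.2+5.3)(2.4+5.3)) = 10.991 kPa
Final effective stress: σ'_f = σ'_0 + Δσ = 101 + 10.991 = 111.99 kPa.
Normally consolidated clay, so the full stress increment lies on the virgin compression line:
S_c = C_c·H/(1+e₀)·log₁₀(σ'_f/σ'_0) = 0.29×3.6/(1+1.28)×log₁₀(111.99/101)
    = 0.45789 × 0.044858 = 0.02054 m

S_c ≈ 20.5 mm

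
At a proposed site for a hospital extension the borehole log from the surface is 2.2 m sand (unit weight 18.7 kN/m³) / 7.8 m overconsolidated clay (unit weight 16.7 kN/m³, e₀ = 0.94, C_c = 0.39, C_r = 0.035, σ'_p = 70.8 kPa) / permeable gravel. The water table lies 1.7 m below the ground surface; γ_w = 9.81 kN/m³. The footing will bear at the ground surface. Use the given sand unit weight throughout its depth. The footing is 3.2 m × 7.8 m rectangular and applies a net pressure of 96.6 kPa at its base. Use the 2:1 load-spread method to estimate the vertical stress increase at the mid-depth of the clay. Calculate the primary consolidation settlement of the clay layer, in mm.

S_c ≈ 105 mm

Mid-depth of clay below the ground surface: z = 2.2 + 7.8/2 = 6.1 m.
Total vertical stress at mid-clay: σ_v = 18.7×2.2 + 16.7×3.9 = 106.27 kPa.
Pore pressure: u = 9.81×(6.1 − 1.7) = 43.164 kPa.
Initial effective stress: σ'_0 = σ_v − u = 106.27 − 43.164 = 63.106 kPa.
Stress increase at mid-clay by the 2:1 spreading method:
Δσ = qBL/((B+z)(L+z)) = 96.6×3.2×7.8/((3.2+6.1)(7.8+6.1)) = 18.652 kPa
Final effective stress: σ'_f = 63.106 + 18.652 = 81.758 kPa.
σ'_f = 81.758 > σ'_p = 70.8 kPa, so the stress path crosses the preconsolidation pressure — recompression up to σ'_p, then virgin compression beyond:
S_c = H/(1+e₀)·[C_r·log₁₀(σ'_p/σ'_0) + C_c·log₁₀(σ'_f/σ'_p)]
    = 7.8/1.94 × [0.035×log₁₀(70.8/63.106) + 0.39×log₁₀(81.758/70.8)]
    = 4.0206 × [0.0017487 + 0.024374] = 0.105 m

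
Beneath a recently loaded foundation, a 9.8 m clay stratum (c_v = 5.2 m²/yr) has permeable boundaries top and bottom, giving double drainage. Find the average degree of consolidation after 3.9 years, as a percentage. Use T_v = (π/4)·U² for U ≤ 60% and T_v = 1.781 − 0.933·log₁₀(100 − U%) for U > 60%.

U ≈ 89.9 %

Drainage path length: H_d = H/2 = 4.9 m (double drainage).
T_v = c_v·t/H_d² = 5.2×3.9/4.9² = 0.84465.
T_v = 0.84465 corresponds to the U > 60% branch:
U = 1 − 10^((1.781 − T_v)/0.933)/100 = 0.8992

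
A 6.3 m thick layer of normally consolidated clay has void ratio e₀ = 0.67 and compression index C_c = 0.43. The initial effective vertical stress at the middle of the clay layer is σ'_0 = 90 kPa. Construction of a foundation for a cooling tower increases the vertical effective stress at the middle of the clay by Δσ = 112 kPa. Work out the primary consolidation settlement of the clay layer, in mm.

S_c ≈ 570 mm

Final effective stress: σ'_f = σ'_0 + Δσ = 90 + 112 = 202 kPa.
Normally consolidated clay, so the full stress increment lies on the virgin compression line:
S_c = C_c·H/(1+e₀)·log₁₀(σ'_f/σ'_0) = 0.43×6.3/(1+0.67)×log₁₀(202/90)
    = 1.6222 × 0.35111 = 0.5696 m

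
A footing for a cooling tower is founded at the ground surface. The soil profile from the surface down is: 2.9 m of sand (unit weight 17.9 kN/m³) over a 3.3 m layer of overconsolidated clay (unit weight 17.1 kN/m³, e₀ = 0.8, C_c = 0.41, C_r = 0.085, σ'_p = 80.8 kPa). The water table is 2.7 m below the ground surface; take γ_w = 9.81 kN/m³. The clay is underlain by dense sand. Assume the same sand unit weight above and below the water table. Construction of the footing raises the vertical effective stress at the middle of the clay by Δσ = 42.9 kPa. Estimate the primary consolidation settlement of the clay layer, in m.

S_c ≈ 0.103 m

Mid-depth of clay below the ground surface: z = 2.9 + 3.3/2 = 4.55 m.
Total vertical stress at mid-clay: σ_v = 17.9×2.9 + 17.1×1.65 = 80.125 kPa.
Pore pressure: u = 9.81×(4.55 − 2.7) = 18.149 kPa.
Initial effective stress: σ'_0 = σ_v − u = 80.125 − 18.149 = 61.976 kPa.
Final effective stress: σ'_f = 61.976 + 42.9 = 104.88 kPa.
σ'_f = 104.88 > σ'_p = 80.8 kPa, so the stress path crosses the preconsolidation pressure — recompression up to σ'_p, then virgin compression beyond:
S_c = H/(1+e₀)·[C_r·log₁₀(σ'_p/σ'_0) + C_c·log₁₀(σ'_f/σ'_p)]
    = 3.3/1.8 × [0.085×log₁₀(80.8/61.976) + 0.41×log₁₀(104.88/80.8)]
    = 1.8333 × [0.009791 + 0.046445] = 0.1031 m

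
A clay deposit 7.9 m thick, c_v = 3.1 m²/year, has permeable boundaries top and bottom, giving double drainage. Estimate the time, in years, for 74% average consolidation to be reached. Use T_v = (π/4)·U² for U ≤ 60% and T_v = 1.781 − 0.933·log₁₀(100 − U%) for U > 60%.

Drainage path length: H_d = H/2 = 3.95 m (double drainage).
U > 60%: T_v = 1.781 − 0.933·log₁₀(100 − 74) = 0.46083.
t = T_v·H_d²/c_v = 0.46083×3.95²/3.1 = 2.319 years.

t ≈ 2.32 years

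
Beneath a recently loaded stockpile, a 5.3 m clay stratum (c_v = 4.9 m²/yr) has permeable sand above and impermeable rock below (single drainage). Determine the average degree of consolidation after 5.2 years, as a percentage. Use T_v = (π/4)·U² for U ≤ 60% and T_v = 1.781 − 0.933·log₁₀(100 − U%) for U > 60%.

U ≈ 91.4 %

Drainage path length: H_d = H = 5.3 m (single drainage).
T_v = c_v·t/H_d² = 4.9×5.2/5.3² = 0.90708.
T_v = 0.90708 corresponds to the U > 60% branch:
U = 1 − 10^((1.781 − T_v)/0.933)/100 = 0.9136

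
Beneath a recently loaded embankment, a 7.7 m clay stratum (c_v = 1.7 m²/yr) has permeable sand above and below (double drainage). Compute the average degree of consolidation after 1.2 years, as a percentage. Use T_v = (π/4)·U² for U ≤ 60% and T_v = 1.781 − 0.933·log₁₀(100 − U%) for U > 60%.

U ≈ 41.9 %

Drainage path length: H_d = H/2 = 3.85 m (double drainage).
T_v = c_v·t/H_d² = 1.7×1.2/3.85² = 0.13763.
T_v = 0.13763 corresponds to the U ≤ 60% branch:
U = √(4T_v/π) = 0.4186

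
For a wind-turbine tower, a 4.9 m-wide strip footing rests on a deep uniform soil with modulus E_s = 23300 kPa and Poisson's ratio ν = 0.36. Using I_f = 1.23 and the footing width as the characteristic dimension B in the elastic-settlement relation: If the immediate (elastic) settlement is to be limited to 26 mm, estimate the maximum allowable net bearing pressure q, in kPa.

S_e = q·B·(1−ν²)/E_s · I_f  ⇒  q = S_e·E_s / (B·(1−ν²)·I_f).
q = 0.026 × 23300 / (4.9 × 0.8704 × 1.23) = 115.5 kPa

q ≈ 115 kPa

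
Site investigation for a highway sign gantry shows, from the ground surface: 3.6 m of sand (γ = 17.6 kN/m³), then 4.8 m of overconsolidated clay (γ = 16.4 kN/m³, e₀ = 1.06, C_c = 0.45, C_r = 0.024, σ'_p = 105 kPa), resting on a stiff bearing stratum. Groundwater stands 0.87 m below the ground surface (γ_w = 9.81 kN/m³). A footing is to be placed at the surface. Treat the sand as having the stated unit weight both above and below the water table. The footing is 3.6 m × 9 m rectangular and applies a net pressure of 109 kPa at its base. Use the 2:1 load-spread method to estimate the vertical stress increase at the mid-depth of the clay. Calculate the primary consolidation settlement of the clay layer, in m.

S_c ≈ 0.00933 m

Mid-depth of clay below the ground surface: z = 3.6 + 4.8/2 = 6 m.
Total vertical stress at mid-clay: σ_v = 17.6×3.6 + 16.4×2.4 = 102.72 kPa.
Pore pressure: u = 9.81×(6 − 0.87) = 50.325 kPa.
Initial effective stress: σ'_0 = σ_v − u = 102.72 − 50.325 = 52.395 kPa.
Stress increase at mid-clay by the 2:1 spreading method:
Δσ = qBL/((B+z)(L+z)) = 109×3.6×9/((3.6+6)(9+6)) = 24.525 kPa
Final effective stress: σ'_f = 52.395 + 24.525 = 76.92 kPa.
σ'_f = 76.92 ≤ σ'_p = 105 kPa, so the clay remains overconsolidated and only the recompression index applies:
S_c = C_r·H/(1+e₀)·log₁₀(σ'_f/σ'_0) = 0.024×4.8/2.06×log₁₀(76.92/52.395)
    = 0.055922 × 0.16675 = 0.009325 m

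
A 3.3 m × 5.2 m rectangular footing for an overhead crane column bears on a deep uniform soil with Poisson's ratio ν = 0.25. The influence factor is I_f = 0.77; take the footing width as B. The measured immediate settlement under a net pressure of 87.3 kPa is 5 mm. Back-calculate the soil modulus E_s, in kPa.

S_e = q·B·(1−ν²)/E_s · I_f  ⇒  E_s = q·B·(1−ν²)·I_f / S_e.
E_s = 87.3 × 3.3 × 0.9375 × 0.77 / 0.005 = 41590 kPa

E_s ≈ 41600 kPa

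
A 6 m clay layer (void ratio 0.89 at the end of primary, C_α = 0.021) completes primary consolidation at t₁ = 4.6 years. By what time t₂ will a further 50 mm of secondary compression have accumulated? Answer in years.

S_s = C_α·H/(1+e_p)·log₁₀(t₂/t₁) ⇒ log₁₀(t₂/t₁) = S_s·(1+e_p)/(C_α·H).
log₁₀(t₂/t₁) = 0.05 × (1+0.89) / (0.021×6) = 0.75
t₂ = t₁ × 10^0.75 = 4.6 × 5.623 = 25.87 years

t₂ ≈ 25.9 years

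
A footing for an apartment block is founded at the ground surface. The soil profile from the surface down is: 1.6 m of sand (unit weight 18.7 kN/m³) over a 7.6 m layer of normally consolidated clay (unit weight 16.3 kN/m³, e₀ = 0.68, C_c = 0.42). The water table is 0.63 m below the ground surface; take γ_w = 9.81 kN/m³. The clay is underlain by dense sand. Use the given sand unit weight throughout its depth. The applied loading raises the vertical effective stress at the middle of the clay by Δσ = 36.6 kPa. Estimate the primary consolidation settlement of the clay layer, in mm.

Mid-depth of clay below the ground surface: z = 1.6 + 7.6/2 = 5.4 m.
Total vertical stress at mid-clay: σ_v = 18.7×1.6 + 16.3×3.8 = 91.86 kPa.
Pore pressure: u = 9.81×(5.4 − 0.63) = 46.794 kPa.
Initial effective stress: σ'_0 = σ_v − u = 91.86 − 46.794 = 45.066 kPa.
Final effective stress: σ'_f = σ'_0 + Δσ = 45.066 + 36.6 = 81.666 kPa.
Normally consolidated clay, so the full stress increment lies on the virgin compression line:
S_c = C_c·H/(1+e₀)·log₁₀(σ'_f/σ'_0) = 0.42×7.6/(1+0.68)×log₁₀(81.666/45.066)
    = 1.9 × 0.25819 = 0.4906 m

S_c ≈ 491 mm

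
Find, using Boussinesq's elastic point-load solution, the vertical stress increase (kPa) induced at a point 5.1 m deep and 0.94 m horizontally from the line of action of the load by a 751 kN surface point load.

Boussinesq vertical stress below a point load on an elastic half-space:
Δσ_z = 3P/(2πz²) · [1 + (r/z)²]^(−5/2)
r/z = 0.94/5.1 = 0.18431; [1+(r/z)²]^(−5/2) = 0.91987.
Δσ_z = 3×751/(2π×5.1²) × 0.91987 = 13.786 × 0.91987 = 12.68 kPa

Δσ_z ≈ 12.7 kPa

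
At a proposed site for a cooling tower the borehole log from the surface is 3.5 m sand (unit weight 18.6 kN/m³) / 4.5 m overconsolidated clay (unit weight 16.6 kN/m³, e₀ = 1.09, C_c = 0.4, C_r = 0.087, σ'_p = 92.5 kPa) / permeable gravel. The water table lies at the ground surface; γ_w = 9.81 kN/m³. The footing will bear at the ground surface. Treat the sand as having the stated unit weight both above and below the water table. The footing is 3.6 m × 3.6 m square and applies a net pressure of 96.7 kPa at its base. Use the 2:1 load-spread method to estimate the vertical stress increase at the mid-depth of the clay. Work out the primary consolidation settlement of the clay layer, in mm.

Mid-depth of clay below the ground surface: z = 3.5 + 4.5/2 = 5.75 m.
Total vertical stress at mid-clay: σ_v = 18.6×3.5 + 16.6×2.25 = 102.45 kPa.
Pore pressure: u = 9.81×(5.75 − 0) = 56.408 kPa.
Initial effective stress: σ'_0 = σ_v − u = 102.45 − 56.408 = 46.042 kPa.
Stress increase at mid-clay by the 2:1 spreading method:
Δσ = qBL/((B+z)(L+z)) = 96.7×3.6×3.6/((3.6+5.75)(3.6+5.75)) = 14.335 kPa
Final effective stress: σ'_f = 46.042 + 14.335 = 60.377 kPa.
σ'_f = 60.377 ≤ σ'_p = 92.5 kPa, so the clay remains overconsolidated and only the recompression index applies:
S_c = C_r·H/(1+e₀)·log₁₀(σ'_f/σ'_0) = 0.087×4.5/2.09×log₁₀(60.377/46.042)
    = 0.18732 × 0.11772 = 0.02205 m

S_c ≈ 22.1 mm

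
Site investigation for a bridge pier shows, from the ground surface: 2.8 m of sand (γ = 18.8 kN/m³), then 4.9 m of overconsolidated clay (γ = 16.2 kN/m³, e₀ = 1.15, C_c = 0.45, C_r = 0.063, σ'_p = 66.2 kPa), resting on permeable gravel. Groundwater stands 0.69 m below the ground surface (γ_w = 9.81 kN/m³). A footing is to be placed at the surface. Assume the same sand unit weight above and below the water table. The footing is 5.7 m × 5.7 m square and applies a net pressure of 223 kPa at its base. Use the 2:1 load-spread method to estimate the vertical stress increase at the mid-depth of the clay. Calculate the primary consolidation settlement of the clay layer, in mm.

S_c ≈ 239 mm

Mid-depth of clay below the ground surface: z = 2.8 + 4.9/2 = 5.25 m.
Total vertical stress at mid-clay: σ_v = 18.8×2.8 + 16.2×2.45 = 92.33 kPa.
Pore pressure: u = 9.81×(5.25 − 0.69) = 44.734 kPa.
Initial effective stress: σ'_0 = σ_v − u = 92.33 − 44.734 = 47.596 kPa.
Stress increase at mid-clay by the 2:1 spreading method:
Δσ = qBL/((B+z)(L+z)) = 223×5.7×5.7/((5.7+5.25)(5.7+5.25)) = 60.426 kPa
Final effective stress: σ'_f = 47.596 + 60.426 = 108.02 kPa.
σ'_f = 108.02 > σ'_p = 66.2 kPa, so the stress path crosses the preconsolidation pressure — recompression up to σ'_p, then virgin compression beyond:
S_c = H/(1+e₀)·[C_r·log₁₀(σ'_p/σ'_0) + C_c·log₁₀(σ'_f/σ'_p)]
    = 4.9/2.15 × [0.063×log₁₀(66.2/47.596) + 0.45×log₁₀(108.02/66.2)]
    = 2.2791 × [0.0090271 + 0.095691] = 0.2387 m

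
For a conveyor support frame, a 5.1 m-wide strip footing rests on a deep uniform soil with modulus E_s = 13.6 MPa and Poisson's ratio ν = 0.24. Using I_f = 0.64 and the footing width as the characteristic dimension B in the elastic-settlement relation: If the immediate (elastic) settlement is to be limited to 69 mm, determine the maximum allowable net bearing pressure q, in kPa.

E_s = 13.6 MPa = 13600 kPa.
S_e = q·B·(1−ν²)/E_s · I_f  ⇒  q = S_e·E_s / (B·(1−ν²)·I_f).
q = 0.069 × 13600 / (5.1 × 0.9424 × 0.64) = 305.1 kPa

q ≈ 305 kPa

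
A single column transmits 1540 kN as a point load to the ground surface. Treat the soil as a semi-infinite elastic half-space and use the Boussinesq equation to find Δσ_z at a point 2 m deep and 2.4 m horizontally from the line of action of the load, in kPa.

Δσ_z ≈ 19.8 kPa

Boussinesq vertical stress below a point load on an elastic half-space:
Δσ_z = 3P/(2πz²) · [1 + (r/z)²]^(−5/2)
r/z = 2.4/2 = 1.2; [1+(r/z)²]^(−5/2) = 0.10753.
Δσ_z = 3×1540/(2π×2²) × 0.10753 = 183.82 × 0.10753 = 19.77 kPa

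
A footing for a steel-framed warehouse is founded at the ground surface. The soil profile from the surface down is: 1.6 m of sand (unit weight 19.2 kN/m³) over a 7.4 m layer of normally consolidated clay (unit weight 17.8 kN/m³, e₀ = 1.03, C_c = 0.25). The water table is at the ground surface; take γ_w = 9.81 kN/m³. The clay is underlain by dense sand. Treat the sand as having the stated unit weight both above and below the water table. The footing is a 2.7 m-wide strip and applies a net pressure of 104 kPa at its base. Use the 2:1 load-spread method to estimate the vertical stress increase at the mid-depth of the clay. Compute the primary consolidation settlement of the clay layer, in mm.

Mid-depth of clay below the ground surface: z = 1.6 + 7.4/2 = 5.3 m.
Total vertical stress at mid-clay: σ_v = 19.2×1.6 + 17.8×3.7 = 96.58 kPa.
Pore pressure: u = 9.81×(5.3 − 0) = 51.993 kPa.
Initial effective stress: σ'_0 = σ_v − u = 96.58 − 51.993 = 44.587 kPa.
Stress increase at mid-clay by the 2:1 spreading method:
Δσ = qB/(B+z) = 104×2.7/(2.7+5.3) = 35.1 kPa
Final effective stress: σ'_f = σ'_0 + Δσ = 44.587 + 35.1 = 79.687 kPa.
Normally consolidated clay, so the full stress increment lies on the virgin compression line:
S_c = C_c·H/(1+e₀)·log₁₀(σ'_f/σ'_0) = 0.25×7.4/(1+1.03)×log₁₀(79.687/44.587)
    = 0.91133 × 0.25218 = 0.2298 m

S_c ≈ 230 mm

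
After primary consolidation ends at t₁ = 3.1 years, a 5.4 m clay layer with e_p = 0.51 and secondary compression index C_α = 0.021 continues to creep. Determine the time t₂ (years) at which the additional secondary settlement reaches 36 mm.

t₂ ≈ 9.35 years

S_s = C_α·H/(1+e_p)·log₁₀(t₂/t₁) ⇒ log₁₀(t₂/t₁) = S_s·(1+e_p)/(C_α·H).
log₁₀(t₂/t₁) = 0.036 × (1+0.51) / (0.021×5.4) = 0.4794
t₂ = t₁ × 10^0.4794 = 3.1 × 3.016 = 9.348 years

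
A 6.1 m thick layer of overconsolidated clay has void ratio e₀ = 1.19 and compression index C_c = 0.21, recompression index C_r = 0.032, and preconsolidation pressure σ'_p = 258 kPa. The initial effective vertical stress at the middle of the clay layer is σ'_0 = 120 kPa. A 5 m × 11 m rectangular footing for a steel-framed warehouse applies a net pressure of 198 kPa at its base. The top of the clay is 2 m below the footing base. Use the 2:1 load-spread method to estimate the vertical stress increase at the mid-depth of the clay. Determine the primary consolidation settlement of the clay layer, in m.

Mid-depth of clay below the footing base: z = 2 + 6.1/2 = 5.05 m.
Stress increase at mid-clay by the 2:1 spreading method:
Δσ = qBL/((B+z)(L+z)) = 198×5×11/((5+5.05)(11+5.05)) = 67.513 kPa
Final effective stress: σ'_f = 120 + 67.513 = 187.51 kPa.
σ'_f = 187.51 ≤ σ'_p = 258 kPa, so the clay remains overconsolidated and only the recompression index applies:
S_c = C_r·H/(1+e₀)·log₁₀(σ'_f/σ'_0) = 0.032×6.1/2.19×log₁₀(187.51/120)
    = 0.089133 × 0.19384 = 0.01728 m

S_c ≈ 0.0173 m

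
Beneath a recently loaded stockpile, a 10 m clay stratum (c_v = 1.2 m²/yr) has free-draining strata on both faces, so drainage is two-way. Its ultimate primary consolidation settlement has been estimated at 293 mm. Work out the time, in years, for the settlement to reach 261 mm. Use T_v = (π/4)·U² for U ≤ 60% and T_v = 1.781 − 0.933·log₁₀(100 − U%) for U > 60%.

t ≈ 16.9 years

Drainage path length: H_d = H/2 = 5 m (double drainage).
U = S(t)/S_ult = 261/293 = 0.8908.
U > 60%: T_v = 1.781 − 0.933·log₁₀(100 − 89.078) = 0.81228.
t = T_v·H_d²/c_v = 0.81228×5²/1.2 = 16.92 years.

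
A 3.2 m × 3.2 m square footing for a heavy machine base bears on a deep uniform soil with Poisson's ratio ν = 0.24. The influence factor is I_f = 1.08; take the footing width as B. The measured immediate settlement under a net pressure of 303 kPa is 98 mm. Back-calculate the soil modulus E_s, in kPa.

E_s ≈ 10100 kPa

S_e = q·B·(1−ν²)/E_s · I_f  ⇒  E_s = q·B·(1−ν²)·I_f / S_e.
E_s = 303 × 3.2 × 0.9424 × 1.08 / 0.098 = 10070 kPa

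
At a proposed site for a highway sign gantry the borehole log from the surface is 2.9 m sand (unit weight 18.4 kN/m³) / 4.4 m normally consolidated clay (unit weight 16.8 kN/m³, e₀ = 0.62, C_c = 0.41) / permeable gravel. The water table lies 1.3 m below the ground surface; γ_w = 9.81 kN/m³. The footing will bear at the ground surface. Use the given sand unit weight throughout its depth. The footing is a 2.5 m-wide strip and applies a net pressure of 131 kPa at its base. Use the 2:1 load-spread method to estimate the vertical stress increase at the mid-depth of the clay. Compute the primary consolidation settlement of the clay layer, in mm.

Mid-depth of clay below the ground surface: z = 2.9 + 4.4/2 = 5.1 m.
Total vertical stress at mid-clay: σ_v = 18.4×2.9 + 16.8×2.2 = 90.32 kPa.
Pore pressure: u = 9.81×(5.1 − 1.3) = 37.278 kPa.
Initial effective stress: σ'_0 = σ_v − u = 90.32 − 37.278 = 53.042 kPa.
Stress increase at mid-clay by the 2:1 spreading method:
Δσ = qB/(B+z) = 131×2.5/(2.5+5.1) = 43.092 kPa
Final effective stress: σ'_f = σ'_0 + Δσ = 53.042 + 43.092 = 96.134 kPa.
Normally consolidated clay, so the full stress increment lies on the virgin compression line:
S_c = C_c·H/(1+e₀)·log₁₀(σ'_f/σ'_0) = 0.41×4.4/(1+0.62)×log₁₀(96.134/53.042)
    = 1.1136 × 0.25826 = 0.2876 m

S_c ≈ 288 mm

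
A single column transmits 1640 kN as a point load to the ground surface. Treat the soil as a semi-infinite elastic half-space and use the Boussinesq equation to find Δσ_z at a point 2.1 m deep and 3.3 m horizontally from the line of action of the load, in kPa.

Δσ_z ≈ 7.92 kPa

Boussinesq vertical stress below a point load on an elastic half-space:
Δσ_z = 3P/(2πz²) · [1 + (r/z)²]^(−5/2)
r/z = 3.3/2.1 = 1.5714; [1+(r/z)²]^(−5/2) = 0.044603.
Δσ_z = 3×1640/(2π×2.1²) × 0.044603 = 177.56 × 0.044603 = 7.92 kPa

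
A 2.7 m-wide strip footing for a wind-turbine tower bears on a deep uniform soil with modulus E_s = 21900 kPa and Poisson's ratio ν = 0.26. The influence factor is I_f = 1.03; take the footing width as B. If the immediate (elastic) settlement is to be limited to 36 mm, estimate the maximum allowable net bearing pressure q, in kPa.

S_e = q·B·(1−ν²)/E_s · I_f  ⇒  q = S_e·E_s / (B·(1−ν²)·I_f).
q = 0.036 × 21900 / (2.7 × 0.9324 × 1.03) = 304 kPa

q ≈ 304 kPa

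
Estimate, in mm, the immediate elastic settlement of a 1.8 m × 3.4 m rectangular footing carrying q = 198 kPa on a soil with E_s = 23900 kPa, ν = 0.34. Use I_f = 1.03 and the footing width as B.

S_e ≈ 13.6 mm

Immediate (elastic) settlement: S_e = q·B·(1−ν²)/E_s · I_f.
S_e = 198 × 1.8 × (1 − 0.34²) / 23900 × 1.03
    = 198 × 1.8 × 0.8844 / 23900 × 1.03
    = 0.01358 m = 13.58 mm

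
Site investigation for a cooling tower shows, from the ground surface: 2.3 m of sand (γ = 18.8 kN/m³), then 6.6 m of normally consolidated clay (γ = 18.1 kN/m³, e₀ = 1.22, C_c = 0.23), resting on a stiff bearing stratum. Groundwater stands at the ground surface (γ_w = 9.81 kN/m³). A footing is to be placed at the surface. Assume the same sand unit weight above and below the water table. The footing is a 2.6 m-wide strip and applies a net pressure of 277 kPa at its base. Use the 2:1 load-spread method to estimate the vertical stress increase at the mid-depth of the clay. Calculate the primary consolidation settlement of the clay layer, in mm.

Mid-depth of clay below the ground surface: z = 2.3 + 6.6/2 = 5.6 m.
Total vertical stress at mid-clay: σ_v = 18.8×2.3 + 18.1×3.3 = 102.97 kPa.
Pore pressure: u = 9.81×(5.6 − 0) = 54.936 kPa.
Initial effective stress: σ'_0 = σ_v − u = 102.97 − 54.936 = 48.034 kPa.
Stress increase at mid-clay by the 2:1 spreading method:
Δσ = qB/(B+z) = 277×2.6/(2.6+5.6) = 87.829 kPa
Final effective stress: σ'_f = σ'_0 + Δσ = 48.034 + 87.829 = 135.86 kPa.
Normally consolidated clay, so the full stress increment lies on the virgin compression line:
S_c = C_c·H/(1+e₀)·log₁₀(σ'_f/σ'_0) = 0.23×6.6/(1+1.22)×log₁₀(135.86/48.034)
    = 0.68378 × 0.45154 = 0.3088 m

S_c ≈ 309 mm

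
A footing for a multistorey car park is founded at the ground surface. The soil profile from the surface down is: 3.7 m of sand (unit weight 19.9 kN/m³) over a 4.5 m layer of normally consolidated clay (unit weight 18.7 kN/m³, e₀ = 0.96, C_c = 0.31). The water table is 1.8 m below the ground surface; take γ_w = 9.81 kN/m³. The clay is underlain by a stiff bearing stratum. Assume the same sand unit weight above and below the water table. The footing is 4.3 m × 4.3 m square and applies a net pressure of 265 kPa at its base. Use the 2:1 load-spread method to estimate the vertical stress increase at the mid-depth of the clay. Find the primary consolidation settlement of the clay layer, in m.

S_c ≈ 0.149 m

Mid-depth of clay below the ground surface: z = 3.7 + 4.5/2 = 5.95 m.
Total vertical stress at mid-clay: σ_v = 19.9×3.7 + 18.7×2.25 = 115.7 kPa.
Pore pressure: u = 9.81×(5.95 − 1.8) = 40.712 kPa.
Initial effective stress: σ'_0 = σ_v − u = 115.7 − 40.712 = 74.988 kPa.
Stress increase at mid-clay by the 2:1 spreading method:
Δσ = qBL/((B+z)(L+z)) = 265×4.3×4.3/((4.3+5.95)(4.3+5.95)) = 46.637 kPa
Final effective stress: σ'_f = σ'_0 + Δσ = 74.988 + 46.637 = 121.62 kPa.
Normally consolidated clay, so the full stress increment lies on the virgin compression line:
S_c = C_c·H/(1+e₀)·log₁₀(σ'_f/σ'_0) = 0.31×4.5/(1+0.96)×log₁₀(121.62/74.988)
    = 0.71173 × 0.21001 = 0.1495 m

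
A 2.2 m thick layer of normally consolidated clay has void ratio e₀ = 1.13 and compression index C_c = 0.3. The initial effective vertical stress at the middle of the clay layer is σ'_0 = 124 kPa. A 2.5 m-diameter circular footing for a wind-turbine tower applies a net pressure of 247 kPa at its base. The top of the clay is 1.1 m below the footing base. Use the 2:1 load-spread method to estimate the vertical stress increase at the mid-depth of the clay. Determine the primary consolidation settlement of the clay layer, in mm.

Mid-depth of clay below the footing base: z = 1.1 + 2.2/2 = 2.2 m.
Stress increase at mid-clay by the 2:1 spreading method:
Δσ ≈ qD²/(D+z)² = 247×2.5²/(2.5+2.2)² = 69.885 kPa
Final effective stress: σ'_f = σ'_0 + Δσ = 124 + 69.885 = 193.88 kPa.
Normally consolidated clay, so the full stress increment lies on the virgin compression line:
S_c = C_c·H/(1+e₀)·log₁₀(σ'_f/σ'_0) = 0.3×2.2/(1+1.13)×log₁₀(193.88/124)
    = 0.30986 × 0.19411 = 0.06015 m

S_c ≈ 60.1 mm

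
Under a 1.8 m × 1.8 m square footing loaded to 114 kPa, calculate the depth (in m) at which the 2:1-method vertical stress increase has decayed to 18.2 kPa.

2:1 spreading — at depth z the loaded area has grown by z in each plan dimension:
qB²/(B+z)² = Δσ_z ⇒ z = B(√(q/Δσ_z) − 1) = 1.8×(√(114/18.2) − 1) = 2.705 m

z ≈ 2.7 m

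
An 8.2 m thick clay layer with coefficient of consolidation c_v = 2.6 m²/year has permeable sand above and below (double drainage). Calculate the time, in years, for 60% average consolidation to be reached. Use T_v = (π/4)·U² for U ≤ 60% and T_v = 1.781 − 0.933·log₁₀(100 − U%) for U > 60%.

Drainage path length: H_d = H/2 = 4.1 m (double drainage).
U ≤ 60%: T_v = (π/4)·U² = (π/4)×0.6² = 0.28274.
t = T_v·H_d²/c_v = 0.28274×4.1²/2.6 = 1.828 years.

t ≈ 1.83 years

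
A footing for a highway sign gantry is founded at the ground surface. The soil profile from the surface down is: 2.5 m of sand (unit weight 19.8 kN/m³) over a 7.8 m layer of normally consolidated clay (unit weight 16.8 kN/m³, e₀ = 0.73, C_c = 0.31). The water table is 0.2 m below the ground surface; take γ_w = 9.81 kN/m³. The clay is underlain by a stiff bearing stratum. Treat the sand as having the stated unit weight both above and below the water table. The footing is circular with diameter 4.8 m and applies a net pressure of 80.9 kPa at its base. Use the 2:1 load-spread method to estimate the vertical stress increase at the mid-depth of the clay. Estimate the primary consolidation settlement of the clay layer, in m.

Mid-depth of clay below the ground surface: z = 2.5 + 7.8/2 = 6.4 m.
Total vertical stress at mid-clay: σ_v = 19.8×2.5 + 16.8×3.9 = 115.02 kPa.
Pore pressure: u = 9.81×(6.4 − 0.2) = 60.822 kPa.
Initial effective stress: σ'_0 = σ_v − u = 115.02 − 60.822 = 54.198 kPa.
Stress increase at mid-clay by the 2:1 spreading method:
Δσ ≈ qD²/(D+z)² = 80.9×4.8²/(4.8+6.4)² = 14.859 kPa
Final effective stress: σ'_f = σ'_0 + Δσ = 54.198 + 14.859 = 69.057 kPa.
Normally consolidated clay, so the full stress increment lies on the virgin compression line:
S_c = C_c·H/(1+e₀)·log₁₀(σ'_f/σ'_0) = 0.31×7.8/(1+0.73)×log₁₀(69.057/54.198)
    = 1.3977 × 0.10522 = 0.1471 m

S_c ≈ 0.147 m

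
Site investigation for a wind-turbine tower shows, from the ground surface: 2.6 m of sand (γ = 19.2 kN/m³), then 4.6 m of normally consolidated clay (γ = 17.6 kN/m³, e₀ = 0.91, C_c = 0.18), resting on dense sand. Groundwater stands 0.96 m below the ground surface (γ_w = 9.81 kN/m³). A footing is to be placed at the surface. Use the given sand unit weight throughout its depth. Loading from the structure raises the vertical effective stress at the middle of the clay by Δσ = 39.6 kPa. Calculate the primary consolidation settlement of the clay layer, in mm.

S_c ≈ 107 mm

Mid-depth of clay below the ground surface: z = 2.6 + 4.6/2 = 4.9 m.
Total vertical stress at mid-clay: σ_v = 19.2×2.6 + 17.6×2.3 = 90.4 kPa.
Pore pressure: u = 9.81×(4.9 − 0.96) = 38.651 kPa.
Initial effective stress: σ'_0 = σ_v − u = 90.4 − 38.651 = 51.749 kPa.
Final effective stress: σ'_f = σ'_0 + Δσ = 51.749 + 39.6 = 91.349 kPa.
Normally consolidated clay, so the full stress increment lies on the virgin compression line:
S_c = C_c·H/(1+e₀)·log₁₀(σ'_f/σ'_0) = 0.18×4.6/(1+0.91)×log₁₀(91.349/51.749)
    = 0.43351 × 0.2468 = 0.107 m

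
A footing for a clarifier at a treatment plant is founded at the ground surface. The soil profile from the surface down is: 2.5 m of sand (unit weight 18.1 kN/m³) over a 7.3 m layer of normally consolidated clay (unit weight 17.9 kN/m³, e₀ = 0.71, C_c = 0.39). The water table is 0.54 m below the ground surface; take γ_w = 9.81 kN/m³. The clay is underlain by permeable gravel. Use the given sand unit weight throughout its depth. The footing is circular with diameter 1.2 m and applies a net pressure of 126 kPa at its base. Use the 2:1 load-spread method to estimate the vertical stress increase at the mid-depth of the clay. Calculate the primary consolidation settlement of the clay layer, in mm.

S_c ≈ 42.5 mm

Mid-depth of clay below the ground surface: z = 2.5 + 7.3/2 = 6.15 m.
Total vertical stress at mid-clay: σ_v = 18.1×2.5 + 17.9×3.65 = 110.58 kPa.
Pore pressure: u = 9.81×(6.15 − 0.54) = 55.034 kPa.
Initial effective stress: σ'_0 = σ_v − u = 110.58 − 55.034 = 55.546 kPa.
Stress increase at mid-clay by the 2:1 spreading method:
Δσ ≈ qD²/(D+z)² = 126×1.2²/(1.2+6.15)² = 3.3586 kPa
Final effective stress: σ'_f = σ'_0 + Δσ = 55.546 + 3.3586 = 58.905 kPa.
Normally consolidated clay, so the full stress increment lies on the virgin compression line:
S_c = C_c·H/(1+e₀)·log₁₀(σ'_f/σ'_0) = 0.39×7.3/(1+0.71)×log₁₀(58.905/55.546)
    = 1.6649 × 0.025499 = 0.04245 m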